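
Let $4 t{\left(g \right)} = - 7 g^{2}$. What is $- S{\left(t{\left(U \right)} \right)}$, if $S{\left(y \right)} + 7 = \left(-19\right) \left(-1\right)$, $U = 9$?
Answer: $-12$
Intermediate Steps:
$t{\left(g \right)} = - \frac{7 g^{2}}{4}$ ($t{\left(g \right)} = \frac{\left(-7\right) g^{2}}{4} = - \frac{7 g^{2}}{4}$)
$S{\left(y \right)} = 12$ ($S{\left(y \right)} = -7 - -19 = -7 + 19 = 12$)
$- S{\left(t{\left(U \right)} \right)} = \left(-1\right) 12 = -12$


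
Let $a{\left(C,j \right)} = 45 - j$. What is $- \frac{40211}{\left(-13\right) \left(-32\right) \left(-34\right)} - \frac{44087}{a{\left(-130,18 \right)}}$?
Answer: $- \frac{622480831}{381888} \approx -1630.0$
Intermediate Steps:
$- \frac{40211}{\left(-13\right) \left(-32\right) \left(-34\right)} - \frac{44087}{a{\left(-130,18 \right)}} = - \frac{40211}{\left(-13\right) \left(-32\right) \left(-34\right)} - \frac{44087}{45 - 18} = - \frac{40211}{416 \left(-34\right)} - \frac{44087}{45 - 18} = - \frac{40211}{-14144} - \frac{44087}{27} = \left(-40211\right) \left(- \frac{1}{14144}\right) - \frac{44087}{27} = \frac{40211}{14144} - \frac{44087}{27} = - \frac{622480831}{381888}$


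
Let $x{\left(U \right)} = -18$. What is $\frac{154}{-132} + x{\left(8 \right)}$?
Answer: $- \frac{115}{6} \approx -19.167$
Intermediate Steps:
$\frac{154}{-132} + x{\left(8 \right)} = \frac{154}{-132} - 18 = 154 \left(- \frac{1}{132}\right) - 18 = - \frac{7}{6} - 18 = - \frac{115}{6}$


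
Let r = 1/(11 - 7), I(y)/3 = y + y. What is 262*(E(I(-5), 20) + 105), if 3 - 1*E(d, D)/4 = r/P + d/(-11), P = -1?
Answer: 308636/11 ≈ 28058.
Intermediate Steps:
I(y) = 6*y (I(y) = 3*(y + y) = 3*(2*y) = 6*y)
r = ¼ (r = 1/4 = ¼ ≈ 0.25000)
E(d, D) = 13 + 4*d/11 (E(d, D) = 12 - 4*((¼)/(-1) + d/(-11)) = 12 - 4*((¼)*(-1) + d*(-1/11)) = 12 - 4*(-¼ - d/11) = 12 + (1 + 4*d/11) = 13 + 4*d/11)
262*(E(I(-5), 20) + 105) = 262*((13 + 4*(6*(-5))/11) + 105) = 262*((13 + (4/11)*(-30)) + 105) = 262*((13 - 120/11) + 105) = 262*(23/11 + 105) = 262*(1178/11) = 308636/11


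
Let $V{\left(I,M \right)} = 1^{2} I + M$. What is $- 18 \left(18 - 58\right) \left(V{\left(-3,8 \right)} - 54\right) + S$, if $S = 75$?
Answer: $-35205$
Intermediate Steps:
$V{\left(I,M \right)} = I + M$ ($V{\left(I,M \right)} = 1 I + M = I + M$)
$- 18 \left(18 - 58\right) \left(V{\left(-3,8 \right)} - 54\right) + S = - 18 \left(18 - 58\right) \left(\left(-3 + 8\right) - 54\right) + 75 = - 18 \left(- 40 \left(5 - 54\right)\right) + 75 = - 18 \left(\left(-40\right) \left(-49\right)\right) + 75 = \left(-18\right) 1960 + 75 = -35280 + 75 = -35205$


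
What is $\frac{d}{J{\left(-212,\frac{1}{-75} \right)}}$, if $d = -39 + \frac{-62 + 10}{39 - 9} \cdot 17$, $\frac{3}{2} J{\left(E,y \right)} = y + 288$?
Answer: $- \frac{15405}{43198} \approx -0.35661$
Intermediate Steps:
$J{\left(E,y \right)} = 192 + \frac{2 y}{3}$ ($J{\left(E,y \right)} = \frac{2 \left(y + 288\right)}{3} = \frac{2 \left(288 + y\right)}{3} = 192 + \frac{2 y}{3}$)
$d = - \frac{1027}{15}$ ($d = -39 + - \frac{52}{30} \cdot 17 = -39 + \left(-52\right) \frac{1}{30} \cdot 17 = -39 - \frac{442}{15} = - \frac{1027}{15} \approx -68.467$)
$\frac{d}{J{\left(-212,\frac{1}{-75} \right)}} = - \frac{1027}{15 \left(192 + \frac{2}{3 \left(-75\right)}\right)} = - \frac{1027}{15 \left(192 + \frac{2}{3} \left(- \frac{1}{75}\right)\right)} = - \frac{1027}{15 \left(192 - \frac{2}{225}\right)} = - \frac{1027}{15 \cdot \frac{43198}{225}} = \left(- \frac{1027}{15}\right) \frac{225}{43198} = - \frac{15405}{43198}$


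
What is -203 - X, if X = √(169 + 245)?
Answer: -203 - 3*√46 ≈ -223.35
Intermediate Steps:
X = 3*√46 (X = √414 = 3*√46 ≈ 20.347)
-203 - X = -203 - 3*√46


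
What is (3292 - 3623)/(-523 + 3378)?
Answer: -331/2855 ≈ -0.11594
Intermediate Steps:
(3292 - 3623)/(-523 + 3378) = -331/2855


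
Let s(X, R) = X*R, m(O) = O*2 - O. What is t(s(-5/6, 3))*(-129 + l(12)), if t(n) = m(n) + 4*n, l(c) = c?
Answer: 2925/2 ≈ 1462.5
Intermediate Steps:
m(O) = O (m(O) = 2*O - O = O)
s(X, R) = R*X
t(n) = 5*n (t(n) = n + 4*n = 5*n)
t(s(-5/6, 3))*(-129 + l(12)) = (5*(3*(-5/6)))*(-129 + 12) = (5*(3*(-5*⅙)))*(-117) = (5*(3*(-⅚)))*(-117) = (5*(-5/2))*(-117) = -25/2*(-117) = 2925/2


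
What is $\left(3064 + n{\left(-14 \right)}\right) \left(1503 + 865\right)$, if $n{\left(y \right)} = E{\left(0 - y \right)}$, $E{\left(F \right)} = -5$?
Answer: $7243712$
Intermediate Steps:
$n{\left(y \right)} = -5$
$\left(3064 + n{\left(-14 \right)}\right) \left(1503 + 865\right) = \left(3064 - 5\right) \left(1503 + 865\right) = 3059 \cdot 2368 = 7243712$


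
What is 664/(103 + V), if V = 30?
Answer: 664/133 ≈ 4.9925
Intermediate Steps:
664/(103 + V) = 664/(103 + 30) = 664/133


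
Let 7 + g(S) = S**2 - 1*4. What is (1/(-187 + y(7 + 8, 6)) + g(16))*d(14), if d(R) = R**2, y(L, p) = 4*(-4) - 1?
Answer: 2448971/51 ≈ 48019.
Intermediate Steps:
y(L, p) = -17 (y(L, p) = -16 - 1 = -17)
g(S) = -11 + S**2 (g(S) = -7 + (S**2 - 1*4) = -7 + (S**2 - 4) = -7 + (-4 + S**2) = -11 + S**2)
(1/(-187 + y(7 + 8, 6)) + g(16))*d(14) = (1/(-187 - 17) + (-11 + 16**2))*14**2 = (1/(-204) + (-11 + 256))*196 = (-1/204 + 245)*196 = (49979/204)*196 = 2448971/51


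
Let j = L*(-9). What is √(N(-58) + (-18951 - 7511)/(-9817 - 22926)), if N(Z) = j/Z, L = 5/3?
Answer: √3847452397454/1899094 ≈ 1.0329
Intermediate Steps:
L = 5/3 (L = 5*(⅓) = 5/3 ≈ 1.6667)
j = -15 (j = (5/3)*(-9) = -15)
N(Z) = -15/Z
√(N(-58) + (-18951 - 7511)/(-9817 - 22926)) = √(-15/(-58) + (-18951 - 7511)/(-9817 - 22926)) = √(-15*(-1/58) - 26462/(-32743)) = √(15/58 - 26462*(-1/32743)) = √(15/58 + 26462/32743) = √(2025941/1899094) = √3847452397454/1899094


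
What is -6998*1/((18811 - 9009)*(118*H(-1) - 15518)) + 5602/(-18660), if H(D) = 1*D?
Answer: -35768947861/119162815980 ≈ -0.30017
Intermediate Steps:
H(D) = D
-6998*1/((18811 - 9009)*(118*H(-1) - 15518)) + 5602/(-18660) = -6998*1/((18811 - 9009)*(118*(-1) - 15518)) + 5602/(-18660) = -6998*1/(9802*(-118 - 15518)) + 5602*(-1/18660) = -6998/(9802*(-15636)) - 2801/9330 = -6998/(-153264072) - 2801/9330 = -6998*(-1/153264072) - 2801/9330 = 3499/76632036 - 2801/9330 = -35768947861/119162815980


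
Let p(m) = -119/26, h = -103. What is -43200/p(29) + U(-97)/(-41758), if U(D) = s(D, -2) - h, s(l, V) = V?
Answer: 46902573581/4969202 ≈ 9438.7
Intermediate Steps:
U(D) = 101 (U(D) = -2 - 1*(-103) = -2 + 103 = 101)
p(m) = -119/26 (p(m) = -119*1/26 = -119/26)
-43200/p(29) + U(-97)/(-41758) = -43200/(-119/26) + 101/(-41758) = -43200*(-26/119) + 101*(-1/41758) = 1123200/119 - 101/41758 = 46902573581/4969202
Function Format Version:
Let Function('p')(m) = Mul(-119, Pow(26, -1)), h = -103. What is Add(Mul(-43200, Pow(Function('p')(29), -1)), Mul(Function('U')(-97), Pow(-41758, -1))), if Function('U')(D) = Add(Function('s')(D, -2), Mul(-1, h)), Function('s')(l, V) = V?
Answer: Rational(46902573581, 4969202) ≈ 9438.7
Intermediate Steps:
Function('U')(D) = 101 (Function('U')(D) = Add(-2, Mul(-1, -103)) = Add(-2, 103) = 101)
Function('p')(m) = Rational(-119, 26) (Function('p')(m) = Mul(-119, Rational(1, 26)) = Rational(-119, 26))
Add(Mul(-43200, Pow(Function('p')(29), -1)), Mul(Function('U')(-97), Pow(-41758, -1))) = Add(Mul(-43200, Pow(Rational(-119, 26), -1)), Mul(101, Pow(-41758, -1))) = Add(Mul(-43200, Rational(-26, 119)), Mul(101, Rational(-1, 41758))) = Add(Rational(1123200, 119), Rational(-101, 41758)) = Rational(46902573581, 4969202)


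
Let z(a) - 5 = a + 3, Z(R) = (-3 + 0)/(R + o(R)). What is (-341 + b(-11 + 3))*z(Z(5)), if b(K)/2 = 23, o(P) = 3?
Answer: -17995/8 ≈ -2249.4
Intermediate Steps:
Z(R) = -3/(3 + R) (Z(R) = (-3 + 0)/(R + 3) = -3/(3 + R))
z(a) = 8 + a (z(a) = 5 + (a + 3) = 5 + (3 + a) = 8 + a)
b(K) = 46 (b(K) = 2*23 = 46)
(-341 + b(-11 + 3))*z(Z(5)) = (-341 + 46)*(8 - 3/(3 + 5)) = -295*(8 - 3/8) = -295*61/8 = -17995/8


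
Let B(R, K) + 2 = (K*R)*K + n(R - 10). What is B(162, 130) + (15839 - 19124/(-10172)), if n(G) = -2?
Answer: 7002498586/2543 ≈ 2.7536e+6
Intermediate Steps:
B(R, K) = -4 + R*K² (B(R, K) = -2 + ((K*R)*K - 2) = -2 + (R*K² - 2) = -2 + (-2 + R*K²) = -4 + R*K²)
B(162, 130) + (15839 - 19124/(-10172)) = (-4 + 162*130²) + (15839 - 19124/(-10172)) = (-4 + 162*16900) + (15839 - 19124*(-1)/10172) = (-4 + 2737800) + (15839 - 1*(-4781/2543)) = 2737796 + (15839 + 4781/2543) = 2737796 + 40283358/2543 = 7002498586/2543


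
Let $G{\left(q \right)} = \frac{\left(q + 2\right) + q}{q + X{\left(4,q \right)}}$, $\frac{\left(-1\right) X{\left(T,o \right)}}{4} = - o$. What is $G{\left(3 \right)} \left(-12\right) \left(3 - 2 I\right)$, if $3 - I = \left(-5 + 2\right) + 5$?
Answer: $- \frac{32}{5} \approx -6.4$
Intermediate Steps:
$X{\left(T,o \right)} = 4 o$ ($X{\left(T,o \right)} = - 4 \left(- o\right) = 4 o$)
$I = 1$ ($I = 3 - \left(\left(-5 + 2\right) + 5\right) = 3 - \left(-3 + 5\right) = 3 - 2 = 1$)
$G{\left(q \right)} = \frac{2 + 2 q}{5 q}$ ($G{\left(q \right)} = \frac{\left(q + 2\right) + q}{q + 4 q} = \frac{\left(2 + q\right) + q}{5 q} = \left(2 + 2 q\right) \frac{1}{5 q} = \frac{2 + 2 q}{5 q}$)
$G{\left(3 \right)} \left(-12\right) \left(3 - 2 I\right) = \frac{2 \left(1 + 3\right)}{5 \cdot 3} \left(-12\right) \left(3 - 2\right) = \frac{2}{5} \cdot \frac{1}{3} \cdot 4 \left(-12\right) \left(3 - 2\right) = \frac{8}{15} \left(-12\right) 1 = \left(- \frac{32}{5}\right) 1 = - \frac{32}{5}$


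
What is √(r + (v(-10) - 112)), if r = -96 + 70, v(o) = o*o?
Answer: I*√38 ≈ 6.1644*I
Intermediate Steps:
v(o) = o²
r = -26
√(r + (v(-10) - 112)) = √(-26 + ((-10)² - 112)) = √(-26 + (100 - 112)) = √(-26 - 12) = √(-38) = I*√38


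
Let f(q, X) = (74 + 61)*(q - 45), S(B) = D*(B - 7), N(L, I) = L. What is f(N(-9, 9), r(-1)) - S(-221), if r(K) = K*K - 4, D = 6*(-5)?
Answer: -14130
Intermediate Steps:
D = -30
S(B) = 210 - 30*B (S(B) = -30*(B - 7) = -30*(-7 + B) = 210 - 30*B)
r(K) = -4 + K² (r(K) = K² - 4 = -4 + K²)
f(q, X) = -6075 + 135*q (f(q, X) = 135*(-45 + q) = -6075 + 135*q)
f(N(-9, 9), r(-1)) - S(-221) = (-6075 + 135*(-9)) - (210 - 30*(-221)) = (-6075 - 1215) - (210 + 6630) = -7290 - 1*6840 = -7290 - 6840 = -14130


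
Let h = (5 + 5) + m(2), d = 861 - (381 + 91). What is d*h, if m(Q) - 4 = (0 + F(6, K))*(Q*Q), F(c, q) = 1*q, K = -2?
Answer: 2334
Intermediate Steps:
F(c, q) = q
m(Q) = 4 - 2*Q² (m(Q) = 4 + (0 - 2)*(Q*Q) = 4 - 2*Q²)
d = 389 (d = 861 - 1*472 = 861 - 472 = 389)
h = 6 (h = (5 + 5) + (4 - 2*2²) = 10 + (4 - 2*4) = 10 + (4 - 8) = 10 - 4 = 6)
d*h = 389*6 = 2334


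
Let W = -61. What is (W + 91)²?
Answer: 900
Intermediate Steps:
(W + 91)² = (-61 + 91)² = 30² = 900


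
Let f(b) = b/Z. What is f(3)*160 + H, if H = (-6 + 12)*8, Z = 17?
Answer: 1296/17 ≈ 76.235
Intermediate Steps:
H = 48 (H = 6*8 = 48)
f(b) = b/17
f(3)*160 + H = ((1/17)*3)*160 + 48 = (3/17)*160 + 48 = 480/17 + 48 = 1296/17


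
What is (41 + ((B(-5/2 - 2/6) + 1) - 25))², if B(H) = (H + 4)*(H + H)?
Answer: 34969/324 ≈ 107.93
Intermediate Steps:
B(H) = 2*H*(4 + H) (B(H) = (4 + H)*(2*H) = 2*H*(4 + H))
(41 + ((B(-5/2 - 2/6) + 1) - 25))² = (41 + ((2*(-5/2 - 2/6)*(4 + (-5/2 - 2/6)) + 1) - 25))² = (41 + ((2*(-5*½ - 2*⅙)*(4 + (-5*½ - 2*⅙)) + 1) - 25))² = (41 + ((2*(-5/2 - ⅓)*(4 + (-5/2 - ⅓)) + 1) - 25))² = (41 + ((2*(-17/6)*(4 - 17/6) + 1) - 25))² = (41 + ((2*(-17/6)*(7/6) + 1) - 25))² = (41 + ((-119/18 + 1) - 25))² = (41 + (-101/18 - 25))² = (41 - 551/18)² = (187/18)² = 34969/324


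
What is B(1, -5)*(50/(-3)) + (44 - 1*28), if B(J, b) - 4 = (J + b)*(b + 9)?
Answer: 216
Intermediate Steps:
B(J, b) = 4 + (9 + b)*(J + b) (B(J, b) = 4 + (J + b)*(b + 9) = 4 + (J + b)*(9 + b) = 4 + (9 + b)*(J + b))
B(1, -5)*(50/(-3)) + (44 - 1*28) = (4 + (-5)**2 + 9*1 + 9*(-5) + 1*(-5))*(50/(-3)) + (44 - 1*28) = (4 + 25 + 9 - 45 - 5)*(-1/3*50) + (44 - 28) = -12*(-50/3) + 16 = 200 + 16 = 216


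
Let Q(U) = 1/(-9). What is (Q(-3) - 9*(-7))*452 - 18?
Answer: 255670/9 ≈ 28408.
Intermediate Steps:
Q(U) = -⅑
(Q(-3) - 9*(-7))*452 - 18 = (-⅑ - 9*(-7))*452 - 18 = (-⅑ - 1*(-63))*452 - 18 = (-⅑ + 63)*452 - 18 = (566/9)*452 - 18 = 255832/9 - 18 = 255670/9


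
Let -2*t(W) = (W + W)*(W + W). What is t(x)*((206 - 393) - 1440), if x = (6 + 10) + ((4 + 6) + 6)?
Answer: 3332096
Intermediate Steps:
x = 32 (x = 16 + (10 + 6) = 16 + 16 = 32)
t(W) = -2*W² (t(W) = -(W + W)*(W + W)/2 = -2*W*2*W/2 = -2*W²)
t(x)*((206 - 393) - 1440) = (-2*32²)*((206 - 393) - 1440) = (-2*1024)*(-187 - 1440) = -2048*(-1627) = 3332096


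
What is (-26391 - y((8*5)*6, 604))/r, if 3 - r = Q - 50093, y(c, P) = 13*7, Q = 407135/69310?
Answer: -367093484/694349325 ≈ -0.52869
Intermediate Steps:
Q = 81427/13862 (Q = 407135*(1/69310) = 81427/13862 ≈ 5.8741)
y(c, P) = 91
r = 694349325/13862 (r = 3 - (81427/13862 - 50093) = 3 - 1*(-694307739/13862) = 3 + 694307739/13862 = 694349325/13862 ≈ 50090.)
(-26391 - y((8*5)*6, 604))/r = (-26391 - 1*91)/(694349325/13862) = (-26391 - 91)*(13862/694349325) = -26482*13862/694349325 = -367093484/694349325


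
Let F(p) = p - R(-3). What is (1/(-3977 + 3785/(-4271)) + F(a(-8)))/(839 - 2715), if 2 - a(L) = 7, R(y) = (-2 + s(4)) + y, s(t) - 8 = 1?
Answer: 152910239/31872399552 ≈ 0.0047976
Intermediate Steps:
s(t) = 9 (s(t) = 8 + 1 = 9)
R(y) = 7 + y (R(y) = (-2 + 9) + y = 7 + y)
a(L) = -5 (a(L) = 2 - 1*7 = 2 - 7 = -5)
F(p) = -4 + p (F(p) = p - (7 - 3) = p - 1*4 = p - 4 = -4 + p)
(1/(-3977 + 3785/(-4271)) + F(a(-8)))/(839 - 2715) = (1/(-3977 + 3785/(-4271)) + (-4 - 5))/(839 - 2715) = (1/(-3977 + 3785*(-1/4271)) - 9)/(-1876) = (1/(-3977 - 3785/4271) - 9)*(-1/1876) = (1/(-16989552/4271) - 9)*(-1/1876) = (-4271/16989552 - 9)*(-1/1876) = -152910239/16989552*(-1/1876) = 152910239/31872399552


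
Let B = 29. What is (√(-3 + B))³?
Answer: 26*√26 ≈ 132.57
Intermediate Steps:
(√(-3 + B))³ = (√(-3 + 29))³ = (√26)³ = 26*√26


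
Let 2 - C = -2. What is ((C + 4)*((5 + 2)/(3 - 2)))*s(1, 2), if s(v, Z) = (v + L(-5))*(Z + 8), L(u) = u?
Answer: -2240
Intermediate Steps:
C = 4 (C = 2 - 1*(-2) = 2 + 2 = 4)
s(v, Z) = (-5 + v)*(8 + Z) (s(v, Z) = (v - 5)*(Z + 8) = (-5 + v)*(8 + Z))
((C + 4)*((5 + 2)/(3 - 2)))*s(1, 2) = ((4 + 4)*((5 + 2)/(3 - 2)))*(-40 - 5*2 + 8*1 + 2*1) = (8*(7/1))*(-40 - 10 + 8 + 2) = (8*(7*1))*(-40) = (8*7)*(-40) = 56*(-40) = -2240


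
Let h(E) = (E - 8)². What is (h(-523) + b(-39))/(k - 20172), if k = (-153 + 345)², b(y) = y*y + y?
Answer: 883/52 ≈ 16.981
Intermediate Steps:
b(y) = y + y² (b(y) = y² + y = y + y²)
h(E) = (-8 + E)²
k = 36864 (k = 192² = 36864)
(h(-523) + b(-39))/(k - 20172) = ((-8 - 523)² - 39*(1 - 39))/(36864 - 20172) = ((-531)² - 39*(-38))/16692 = (281961 + 1482)*(1/16692) = 283443*(1/16692) = 883/52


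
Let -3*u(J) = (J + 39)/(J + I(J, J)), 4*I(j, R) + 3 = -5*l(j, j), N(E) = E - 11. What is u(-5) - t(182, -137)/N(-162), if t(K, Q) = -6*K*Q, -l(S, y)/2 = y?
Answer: 32786804/37887 ≈ 865.38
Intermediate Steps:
N(E) = -11 + E
l(S, y) = -2*y
I(j, R) = -¾ + 5*j/2 (I(j, R) = -¾ + (-(-10)*j)/4 = -¾ + (10*j)/4 = -¾ + 5*j/2)
u(J) = -(39 + J)/(3*(-¾ + 7*J/2)) (u(J) = -(J + 39)/(3*(J + (-¾ + 5*J/2))) = -(39 + J)/(3*(-¾ + 7*J/2)))
t(K, Q) = -6*K*Q
u(-5) - t(182, -137)/N(-162) = 4*(39 - 5)/(3*(3 - 14*(-5))) - (-6*182*(-137))/(-11 - 162) = (4/3)*34/(3 + 70) - 149604/(-173) = (4/3)*34/73 - 149604*(-1)/173 = (4/3)*(1/73)*34 - 1*(-149604/173) = 136/219 + 149604/173 = 32786804/37887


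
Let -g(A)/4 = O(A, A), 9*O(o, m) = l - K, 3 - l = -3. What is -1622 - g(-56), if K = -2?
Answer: -14566/9 ≈ -1618.4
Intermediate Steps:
l = 6 (l = 3 - 1*(-3) = 3 + 3 = 6)
O(o, m) = 8/9 (O(o, m) = (6 - 1*(-2))/9 = (6 + 2)/9 = (1/9)*8 = 8/9)
g(A) = -32/9 (g(A) = -4*8/9 = -32/9)
-1622 - g(-56) = -1622 - 1*(-32/9) = -1622 + 32/9 = -14566/9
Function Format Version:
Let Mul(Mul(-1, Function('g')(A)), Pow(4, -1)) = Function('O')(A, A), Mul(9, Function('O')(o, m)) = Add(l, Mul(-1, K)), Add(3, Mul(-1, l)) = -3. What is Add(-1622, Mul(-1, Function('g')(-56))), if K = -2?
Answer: Rational(-14566, 9) ≈ -1618.4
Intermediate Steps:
l = 6 (l = Add(3, Mul(-1, -3)) = Add(3, 3) = 6)
Function('O')(o, m) = Rational(8, 9) (Function('O')(o, m) = Mul(Rational(1, 9), Add(6, Mul(-1, -2))) = Mul(Rational(1, 9), Add(6, 2)) = Mul(Rational(1, 9), 8) = Rational(8, 9))
Function('g')(A) = Rational(-32, 9) (Function('g')(A) = Mul(-4, Rational(8, 9)) = Rational(-32, 9))
Add(-1622, Mul(-1, Function('g')(-56))) = Add(-1622, Mul(-1, Rational(-32, 9))) = Add(-1622, Rational(32, 9)) = Rational(-14566, 9)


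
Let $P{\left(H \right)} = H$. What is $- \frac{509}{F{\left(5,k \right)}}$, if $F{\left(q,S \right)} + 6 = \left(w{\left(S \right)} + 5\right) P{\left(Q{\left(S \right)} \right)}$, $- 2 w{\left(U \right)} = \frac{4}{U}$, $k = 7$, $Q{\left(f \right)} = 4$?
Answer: $- \frac{3563}{90} \approx -39.589$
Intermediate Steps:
$w{\left(U \right)} = - \frac{2}{U}$ ($w{\left(U \right)} = - \frac{4 \frac{1}{U}}{2} = - \frac{2}{U}$)
$F{\left(q,S \right)} = 14 - \frac{8}{S}$ ($F{\left(q,S \right)} = -6 + \left(- \frac{2}{S} + 5\right) 4 = -6 + \left(5 - \frac{2}{S}\right) 4 = -6 + \left(20 - \frac{8}{S}\right) = 14 - \frac{8}{S}$)
$- \frac{509}{F{\left(5,k \right)}} = - \frac{509}{14 - \frac{8}{7}} = - \frac{509}{\frac{90}{7}} = \left(-509\right) \frac{7}{90} = - \frac{3563}{90}$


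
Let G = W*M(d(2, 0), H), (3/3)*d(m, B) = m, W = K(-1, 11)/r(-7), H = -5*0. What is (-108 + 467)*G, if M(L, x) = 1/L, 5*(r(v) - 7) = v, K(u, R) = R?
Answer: 19745/56 ≈ 352.59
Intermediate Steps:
r(v) = 7 + v/5
H = 0
W = 55/28 (W = 11/(7 + (1/5)*(-7)) = 11/(7 - 7/5) = 11/(28/5) = 11*(5/28) = 55/28 ≈ 1.9643)
d(m, B) = m
G = 55/56 (G = (55/28)/2 = (55/28)*(1/2) = 55/56 ≈ 0.98214)
(-108 + 467)*G = (-108 + 467)*(55/56) = 359*(55/56) = 19745/56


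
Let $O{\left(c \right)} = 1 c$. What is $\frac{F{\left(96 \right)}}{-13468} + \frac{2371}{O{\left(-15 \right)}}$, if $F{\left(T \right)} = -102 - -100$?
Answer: $- \frac{15966299}{101010} \approx -158.07$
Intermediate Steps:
$F{\left(T \right)} = -2$ ($F{\left(T \right)} = -102 + 100 = -2$)
$O{\left(c \right)} = c$
$\frac{F{\left(96 \right)}}{-13468} + \frac{2371}{O{\left(-15 \right)}} = - \frac{2}{-13468} + \frac{2371}{-15} = \left(-2\right) \left(- \frac{1}{13468}\right) + 2371 \left(- \frac{1}{15}\right) = \frac{1}{6734} - \frac{2371}{15} = - \frac{15966299}{101010}$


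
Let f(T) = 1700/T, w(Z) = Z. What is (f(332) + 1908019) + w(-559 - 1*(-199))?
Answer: 158336122/83 ≈ 1.9077e+6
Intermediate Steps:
(f(332) + 1908019) + w(-559 - 1*(-199)) = (1700/332 + 1908019) + (-559 - 1*(-199)) = (1700*(1/332) + 1908019) + (-559 + 199) = (425/83 + 1908019) - 360 = 158366002/83 - 360 = 158336122/83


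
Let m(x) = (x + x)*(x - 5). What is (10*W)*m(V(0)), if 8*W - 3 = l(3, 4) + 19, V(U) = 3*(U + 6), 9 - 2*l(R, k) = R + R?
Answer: 27495/2 ≈ 13748.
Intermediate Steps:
l(R, k) = 9/2 - R (l(R, k) = 9/2 - (R + R)/2 = 9/2 - R)
V(U) = 18 + 3*U (V(U) = 3*(6 + U) = 18 + 3*U)
W = 47/16 (W = 3/8 + ((9/2 - 1*3) + 19)/8 = 3/8 + ((9/2 - 3) + 19)/8 = 3/8 + (3/2 + 19)/8 = 3/8 + (⅛)*(41/2) = 3/8 + 41/16 = 47/16 ≈ 2.9375)
m(x) = 2*x*(-5 + x) (m(x) = (2*x)*(-5 + x) = 2*x*(-5 + x))
(10*W)*m(V(0)) = (10*(47/16))*(2*(18 + 3*0)*(-5 + (18 + 3*0))) = 235*(2*(18 + 0)*(-5 + (18 + 0)))/8 = 235*(2*18*(-5 + 18))/8 = 235*(2*18*13)/8 = (235/8)*468 = 27495/2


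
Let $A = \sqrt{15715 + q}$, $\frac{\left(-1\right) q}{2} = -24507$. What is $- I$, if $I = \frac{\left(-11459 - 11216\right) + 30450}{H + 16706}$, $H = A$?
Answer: $- \frac{129889150}{279025707} + \frac{54425 \sqrt{1321}}{279025707} \approx -0.45842$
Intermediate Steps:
$q = 49014$ ($q = \left(-2\right) \left(-24507\right) = 49014$)
$A = 7 \sqrt{1321}$ ($A = \sqrt{15715 + 49014} = \sqrt{64729} = 7 \sqrt{1321} \approx 254.42$)
$H = 7 \sqrt{1321} \approx 254.42$
$I = \frac{7775}{16706 + 7 \sqrt{1321}}$ ($I = \frac{\left(-11459 - 11216\right) + 30450}{7 \sqrt{1321} + 16706} = \frac{\left(-11459 - 11216\right) + 30450}{16706 + 7 \sqrt{1321}} = \frac{-22675 + 30450}{16706 + 7 \sqrt{1321}} = \frac{7775}{16706 + 7 \sqrt{1321}} \approx 0.45842$)
$- I = - (\frac{129889150}{279025707} - \frac{54425 \sqrt{1321}}{279025707}) = - \frac{129889150}{279025707} + \frac{54425 \sqrt{1321}}{279025707}$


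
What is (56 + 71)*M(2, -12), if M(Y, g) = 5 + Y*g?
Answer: -2413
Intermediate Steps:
(56 + 71)*M(2, -12) = (56 + 71)*(5 + 2*(-12)) = 127*(5 - 24) = 127*(-19) = -2413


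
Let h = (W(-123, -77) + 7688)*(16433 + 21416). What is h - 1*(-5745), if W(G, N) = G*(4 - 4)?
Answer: 290988857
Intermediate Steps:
W(G, N) = 0 (W(G, N) = G*0 = 0)
h = 290983112 (h = (0 + 7688)*(16433 + 21416) = 7688*37849 = 290983112)
h - 1*(-5745) = 290983112 - 1*(-5745) = 290983112 + 5745 = 290988857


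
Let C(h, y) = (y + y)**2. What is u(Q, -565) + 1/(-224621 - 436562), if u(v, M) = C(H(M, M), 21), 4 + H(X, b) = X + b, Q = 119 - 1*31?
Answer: 1166326811/661183 ≈ 1764.0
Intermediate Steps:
Q = 88 (Q = 119 - 31 = 88)
H(X, b) = -4 + X + b (H(X, b) = -4 + (X + b) = -4 + X + b)
C(h, y) = 4*y**2 (C(h, y) = (2*y)**2 = 4*y**2)
u(v, M) = 1764 (u(v, M) = 4*21**2 = 4*441 = 1764)
u(Q, -565) + 1/(-224621 - 436562) = 1764 + 1/(-224621 - 436562) = 1764 + 1/(-661183) = 1764 - 1/661183 = 1166326811/661183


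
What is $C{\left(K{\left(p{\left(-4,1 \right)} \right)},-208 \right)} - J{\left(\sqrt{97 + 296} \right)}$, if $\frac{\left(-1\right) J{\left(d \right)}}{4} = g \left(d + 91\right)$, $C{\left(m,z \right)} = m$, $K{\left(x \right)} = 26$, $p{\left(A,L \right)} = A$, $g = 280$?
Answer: $101946 + 1120 \sqrt{393} \approx 1.2415 \cdot 10^{5}$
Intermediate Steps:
$J{\left(d \right)} = -101920 - 1120 d$ ($J{\left(d \right)} = - 4 \cdot 280 \left(d + 91\right) = - 4 \cdot 280 \left(91 + d\right) = - 4 \left(25480 + 280 d\right) = -101920 - 1120 d$)
$C{\left(K{\left(p{\left(-4,1 \right)} \right)},-208 \right)} - J{\left(\sqrt{97 + 296} \right)} = 26 - \left(-101920 - 1120 \sqrt{97 + 296}\right) = 26 - \left(-101920 - 1120 \sqrt{393}\right) = 26 + \left(101920 + 1120 \sqrt{393}\right) = 101946 + 1120 \sqrt{393}$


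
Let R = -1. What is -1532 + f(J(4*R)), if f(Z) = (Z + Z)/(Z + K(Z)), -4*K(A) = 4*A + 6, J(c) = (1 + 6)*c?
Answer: -4484/3 ≈ -1494.7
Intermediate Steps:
J(c) = 7*c
K(A) = -3/2 - A (K(A) = -(4*A + 6)/4 = -(6 + 4*A)/4 = -3/2 - A)
f(Z) = -4*Z/3 (f(Z) = (Z + Z)/(Z + (-3/2 - Z)) = (2*Z)/(-3/2) = (2*Z)*(-2/3) = -4*Z/3)
-1532 + f(J(4*R)) = -1532 - 28*4*(-1)/3 = -1532 - 28*(-4)/3 = -1532 - 4/3*(-28) = -1532 + 112/3 = -4484/3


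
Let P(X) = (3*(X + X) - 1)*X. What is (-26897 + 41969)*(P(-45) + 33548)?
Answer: 689438496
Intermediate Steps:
P(X) = X*(-1 + 6*X) (P(X) = (3*(2*X) - 1)*X = (6*X - 1)*X = (-1 + 6*X)*X = X*(-1 + 6*X))
(-26897 + 41969)*(P(-45) + 33548) = (-26897 + 41969)*(-45*(-1 + 6*(-45)) + 33548) = 15072*(-45*(-1 - 270) + 33548) = 15072*(-45*(-271) + 33548) = 15072*(12195 + 33548) = 15072*45743 = 689438496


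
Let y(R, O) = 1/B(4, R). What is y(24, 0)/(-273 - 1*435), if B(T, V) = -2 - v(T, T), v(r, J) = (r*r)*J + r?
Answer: 1/49560 ≈ 2.0178e-5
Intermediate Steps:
v(r, J) = r + J*r**2 (v(r, J) = r**2*J + r = J*r**2 + r = r + J*r**2)
B(T, V) = -2 - T*(1 + T**2) (B(T, V) = -2 - T*(1 + T*T) = -2 - T*(1 + T**2))
y(R, O) = -1/70 (y(R, O) = 1/(-2 - 1*4 - 1*4**3) = 1/(-2 - 4 - 1*64) = 1/(-2 - 4 - 64) = 1/(-70) = -1/70)
y(24, 0)/(-273 - 1*435) = -1/(70*(-273 - 1*435)) = -1/(70*(-273 - 435)) = -1/70/(-708) = -1/70*(-1/708) = 1/49560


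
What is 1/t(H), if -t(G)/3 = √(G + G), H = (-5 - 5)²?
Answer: -√2/60 ≈ -0.023570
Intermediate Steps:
H = 100 (H = (-10)² = 100)
t(G) = -3*√2*√G (t(G) = -3*√(G + G) = -3*√2*√G)
1/t(H) = 1/(-3*√2*√100) = 1/(-3*√2*10) = 1/(-30*√2) = -√2/60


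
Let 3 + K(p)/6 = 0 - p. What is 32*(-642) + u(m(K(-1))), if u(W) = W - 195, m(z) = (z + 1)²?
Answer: -20618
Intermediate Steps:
K(p) = -18 - 6*p (K(p) = -18 + 6*(0 - p) = -18 + 6*(-p) = -18 - 6*p)
m(z) = (1 + z)²
u(W) = -195 + W
32*(-642) + u(m(K(-1))) = 32*(-642) + (-195 + (1 + (-18 - 6*(-1)))²) = -20544 + (-195 + (1 + (-18 + 6))²) = -20544 + (-195 + (1 - 12)²) = -20544 + (-195 + (-11)²) = -20544 + (-195 + 121) = -20544 - 74 = -20618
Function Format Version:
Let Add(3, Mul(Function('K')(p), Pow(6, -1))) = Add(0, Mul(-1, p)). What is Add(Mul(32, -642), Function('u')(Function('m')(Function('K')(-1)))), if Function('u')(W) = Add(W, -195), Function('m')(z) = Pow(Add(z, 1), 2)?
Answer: -20618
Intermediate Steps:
Function('K')(p) = Add(-18, Mul(-6, p)) (Function('K')(p) = Add(-18, Mul(6, Add(0, Mul(-1, p)))) = Add(-18, Mul(6, Mul(-1, p))) = Add(-18, Mul(-6, p)))
Function('m')(z) = Pow(Add(1, z), 2)
Function('u')(W) = Add(-195, W)
Add(Mul(32, -642), Function('u')(Function('m')(Function('K')(-1)))) = Add(Mul(32, -642), Add(-195, Pow(Add(1, Add(-18, Mul(-6, -1))), 2))) = Add(-20544, Add(-195, Pow(Add(1, Add(-18, 6)), 2))) = Add(-20544, Add(-195, Pow(Add(1, -12), 2))) = Add(-20544, Add(-195, Pow(-11, 2))) = Add(-20544, Add(-195, 121)) = Add(-20544, -74) = -20618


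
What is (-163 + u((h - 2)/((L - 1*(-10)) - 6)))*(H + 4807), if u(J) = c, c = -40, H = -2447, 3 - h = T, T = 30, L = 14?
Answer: -479080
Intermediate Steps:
h = -27 (h = 3 - 1*30 = 3 - 30 = -27)
u(J) = -40
(-163 + u((h - 2)/((L - 1*(-10)) - 6)))*(H + 4807) = (-163 - 40)*(-2447 + 4807) = -203*2360 = -479080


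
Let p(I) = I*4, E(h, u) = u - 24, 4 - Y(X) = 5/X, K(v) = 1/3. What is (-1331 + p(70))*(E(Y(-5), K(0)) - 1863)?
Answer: 5948660/3 ≈ 1.9829e+6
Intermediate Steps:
K(v) = ⅓
Y(X) = 4 - 5/X
E(h, u) = -24 + u
p(I) = 4*I
(-1331 + p(70))*(E(Y(-5), K(0)) - 1863) = (-1331 + 4*70)*((-24 + ⅓) - 1863) = (-1331 + 280)*(-71/3 - 1863) = -1051*(-5660/3) = 5948660/3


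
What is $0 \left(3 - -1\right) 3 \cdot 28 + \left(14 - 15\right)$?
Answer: $-1$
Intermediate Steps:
$0 \left(3 - -1\right) 3 \cdot 28 + \left(14 - 15\right) = 0 \left(3 + 1\right) 3 \cdot 28 + \left(14 - 15\right) = 0 \cdot 4 \cdot 3 \cdot 28 - 1 = 0 \cdot 3 \cdot 28 - 1 = 0 \cdot 28 - 1 = 0 - 1 = -1$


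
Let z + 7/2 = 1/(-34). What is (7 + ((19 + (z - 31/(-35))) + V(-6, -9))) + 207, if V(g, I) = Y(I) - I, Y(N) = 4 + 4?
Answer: 147177/595 ≈ 247.36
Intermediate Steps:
z = -60/17 (z = -7/2 + 1/(-34) = -7/2 - 1/34 = -60/17 ≈ -3.5294)
Y(N) = 8
V(g, I) = 8 - I
(7 + ((19 + (z - 31/(-35))) + V(-6, -9))) + 207 = (7 + ((19 + (-60/17 - 31/(-35))) + (8 - 1*(-9)))) + 207 = (7 + ((19 + (-60/17 - 31*(-1/35))) + (8 + 9))) + 207 = (7 + ((19 + (-60/17 + 31/35)) + 17)) + 207 = (7 + ((19 - 1573/595) + 17)) + 207 = (7 + (9732/595 + 17)) + 207 = (7 + 19847/595) + 207 = 24012/595 + 207 = 147177/595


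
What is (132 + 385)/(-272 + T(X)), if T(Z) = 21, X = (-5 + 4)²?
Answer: -517/251 ≈ -2.0598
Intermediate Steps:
X = 1 (X = (-1)² = 1)
(132 + 385)/(-272 + T(X)) = (132 + 385)/(-272 + 21) = 517/(-251) = 517*(-1/251) = -517/251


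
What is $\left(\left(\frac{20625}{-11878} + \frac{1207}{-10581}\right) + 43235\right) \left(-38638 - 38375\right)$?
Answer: $- \frac{139485703441837389}{41893706} \approx -3.3295 \cdot 10^{9}$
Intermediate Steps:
$\left(\left(\frac{20625}{-11878} + \frac{1207}{-10581}\right) + 43235\right) \left(-38638 - 38375\right) = \left(\left(20625 \left(- \frac{1}{11878}\right) + 1207 \left(- \frac{1}{10581}\right)\right) + 43235\right) \left(-77013\right) = \left(\left(- \frac{20625}{11878} - \frac{1207}{10581}\right) + 43235\right) \left(-77013\right) = \left(- \frac{232569871}{125681118} + 43235\right) \left(-77013\right) = \frac{5433590566859}{125681118} \left(-77013\right) = - \frac{139485703441837389}{41893706}$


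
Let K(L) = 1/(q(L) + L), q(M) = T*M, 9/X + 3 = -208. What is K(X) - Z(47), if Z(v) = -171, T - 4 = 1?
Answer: 9023/54 ≈ 167.09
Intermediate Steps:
T = 5 (T = 4 + 1 = 5)
X = -9/211 (X = 9/(-3 - 208) = 9/(-211) = 9*(-1/211) = -9/211 ≈ -0.042654)
q(M) = 5*M
K(L) = 1/(6*L) (K(L) = 1/(5*L + L) = 1/(6*L))
K(X) - Z(47) = 1/(6*(-9/211)) - 1*(-171) = (⅙)*(-211/9) + 171 = -211/54 + 171 = 9023/54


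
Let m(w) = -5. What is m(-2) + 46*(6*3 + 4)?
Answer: 1007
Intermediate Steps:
m(-2) + 46*(6*3 + 4) = -5 + 46*(6*3 + 4) = -5 + 46*(18 + 4) = -5 + 46*22 = -5 + 1012 = 1007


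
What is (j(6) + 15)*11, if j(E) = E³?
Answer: 2541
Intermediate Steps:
(j(6) + 15)*11 = (6³ + 15)*11 = (216 + 15)*11 = 231*11 = 2541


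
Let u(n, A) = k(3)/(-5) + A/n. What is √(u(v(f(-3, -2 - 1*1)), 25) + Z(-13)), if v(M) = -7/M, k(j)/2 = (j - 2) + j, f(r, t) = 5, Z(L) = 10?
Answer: I*√11585/35 ≈ 3.0752*I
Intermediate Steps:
k(j) = -4 + 4*j (k(j) = 2*((j - 2) + j) = 2*((-2 + j) + j) = 2*(-2 + 2*j) = -4 + 4*j)
u(n, A) = -8/5 + A/n (u(n, A) = (-4 + 4*3)/(-5) + A/n = (-4 + 12)*(-⅕) + A/n = 8*(-⅕) + A/n = -8/5 + A/n)
√(u(v(f(-3, -2 - 1*1)), 25) + Z(-13)) = √((-8/5 + 25/((-7/5))) + 10) = √((-8/5 + 25/((-7*⅕))) + 10) = √((-8/5 + 25/(-7/5)) + 10) = √((-8/5 + 25*(-5/7)) + 10) = √((-8/5 - 125/7) + 10) = √(-681/35 + 10) = √(-331/35) = I*√11585/35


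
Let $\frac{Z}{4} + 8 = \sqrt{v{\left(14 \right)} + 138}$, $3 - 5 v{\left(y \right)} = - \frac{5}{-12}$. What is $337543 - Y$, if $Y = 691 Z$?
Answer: $359655 - \frac{1382 \sqrt{124665}}{15} \approx 3.2712 \cdot 10^{5}$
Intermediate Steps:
$v{\left(y \right)} = \frac{31}{60}$ ($v{\left(y \right)} = \frac{3}{5} - \frac{\left(-5\right) \frac{1}{-12}}{5} = \frac{3}{5} - \frac{\left(-5\right) \left(- \frac{1}{12}\right)}{5} = \frac{3}{5} - \frac{1}{12} = \frac{31}{60}$)
$Z = -32 + \frac{2 \sqrt{124665}}{15}$ ($Z = -32 + 4 \sqrt{\frac{31}{60} + 138} = -32 + 4 \sqrt{\frac{8311}{60}} = -32 + 4 \frac{\sqrt{124665}}{30} = -32 + \frac{2 \sqrt{124665}}{15} \approx 15.077$)
$Y = -22112 + \frac{1382 \sqrt{124665}}{15}$ ($Y = 691 \left(-32 + \frac{2 \sqrt{124665}}{15}\right) = -22112 + \frac{1382 \sqrt{124665}}{15} \approx 10418.0$)
$337543 - Y = 337543 - \left(-22112 + \frac{1382 \sqrt{124665}}{15}\right) = 337543 + \left(22112 - \frac{1382 \sqrt{124665}}{15}\right) = 359655 - \frac{1382 \sqrt{124665}}{15}$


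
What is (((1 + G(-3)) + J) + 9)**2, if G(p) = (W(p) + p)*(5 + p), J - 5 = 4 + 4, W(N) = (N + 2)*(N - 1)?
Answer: 625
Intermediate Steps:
W(N) = (-1 + N)*(2 + N) (W(N) = (2 + N)*(-1 + N) = (-1 + N)*(2 + N))
J = 13 (J = 5 + (4 + 4) = 5 + 8 = 13)
G(p) = (5 + p)*(-2 + p**2 + 2*p) (G(p) = ((-2 + p + p**2) + p)*(5 + p) = (-2 + p**2 + 2*p)*(5 + p) = (5 + p)*(-2 + p**2 + 2*p))
(((1 + G(-3)) + J) + 9)**2 = (((1 + (-10 + (-3)**3 + 7*(-3)**2 + 8*(-3))) + 13) + 9)**2 = (((1 + (-10 - 27 + 7*9 - 24)) + 13) + 9)**2 = (((1 + (-10 - 27 + 63 - 24)) + 13) + 9)**2 = (((1 + 2) + 13) + 9)**2 = ((3 + 13) + 9)**2 = (16 + 9)**2 = 25**2 = 625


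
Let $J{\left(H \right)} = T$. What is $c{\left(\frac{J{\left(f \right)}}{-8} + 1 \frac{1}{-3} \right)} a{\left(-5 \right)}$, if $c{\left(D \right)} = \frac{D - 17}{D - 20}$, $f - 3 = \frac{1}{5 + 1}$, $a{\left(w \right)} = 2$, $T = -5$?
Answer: $\frac{802}{473} \approx 1.6956$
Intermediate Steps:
$f = \frac{19}{6}$ ($f = 3 + \frac{1}{5 + 1} = 3 + \frac{1}{6} = \frac{19}{6} \approx 3.1667$)
$J{\left(H \right)} = -5$
$c{\left(D \right)} = \frac{-17 + D}{-20 + D}$
$c{\left(\frac{J{\left(f \right)}}{-8} + 1 \frac{1}{-3} \right)} a{\left(-5 \right)} = \frac{-17 + \left(- \frac{5}{-8} + 1 \frac{1}{-3}\right)}{-20 + \left(- \frac{5}{-8} + 1 \frac{1}{-3}\right)} 2 = \frac{-17 + \left(\left(-5\right) \left(- \frac{1}{8}\right) + 1 \left(- \frac{1}{3}\right)\right)}{-20 + \left(\left(-5\right) \left(- \frac{1}{8}\right) + 1 \left(- \frac{1}{3}\right)\right)} 2 = \frac{-17 + \left(\frac{5}{8} - \frac{1}{3}\right)}{-20 + \left(\frac{5}{8} - \frac{1}{3}\right)} 2 = \frac{-17 + \frac{7}{24}}{-20 + \frac{7}{24}} \cdot 2 = \frac{1}{- \frac{473}{24}} \left(- \frac{401}{24}\right) 2 = \left(- \frac{24}{473}\right) \left(- \frac{401}{24}\right) 2 = \frac{401}{473} \cdot 2 = \frac{802}{473}$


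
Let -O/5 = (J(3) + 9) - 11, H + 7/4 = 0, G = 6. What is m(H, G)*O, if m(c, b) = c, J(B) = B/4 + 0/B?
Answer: -175/16 ≈ -10.938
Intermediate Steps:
H = -7/4 (H = -7/4 + 0 = -7/4 ≈ -1.7500)
J(B) = B/4 (J(B) = B*(1/4) + 0 = B/4 + 0 = B/4)
O = 25/4 (O = -5*(((1/4)*3 + 9) - 11) = -5*((3/4 + 9) - 11) = -5*(39/4 - 11) = -5*(-5/4) = 25/4 ≈ 6.2500)
m(H, G)*O = -7/4*25/4 = -175/16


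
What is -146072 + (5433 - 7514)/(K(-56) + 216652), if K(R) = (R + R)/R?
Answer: -31647085169/216654 ≈ -1.4607e+5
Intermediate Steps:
K(R) = 2 (K(R) = (2*R)/R = 2)
-146072 + (5433 - 7514)/(K(-56) + 216652) = -146072 + (5433 - 7514)/(2 + 216652) = -146072 - 2081/216654 = -31647085169/216654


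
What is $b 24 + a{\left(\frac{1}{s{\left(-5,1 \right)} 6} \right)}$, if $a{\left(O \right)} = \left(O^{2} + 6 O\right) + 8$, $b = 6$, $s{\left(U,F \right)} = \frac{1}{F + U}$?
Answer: $\frac{1336}{9} \approx 148.44$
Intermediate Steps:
$a{\left(O \right)} = 8 + O^{2} + 6 O$
$b 24 + a{\left(\frac{1}{s{\left(-5,1 \right)} 6} \right)} = 6 \cdot 24 + \left(8 + \left(\frac{1}{\frac{1}{1 - 5} \cdot 6}\right)^{2} + \frac{6}{\frac{1}{1 - 5} \cdot 6}\right) = 144 + \left(8 + \left(\frac{1}{\frac{1}{-4} \cdot 6}\right)^{2} + \frac{6}{\frac{1}{-4} \cdot 6}\right) = 144 + \left(8 + \left(\frac{1}{\left(- \frac{1}{4}\right) 6}\right)^{2} + \frac{6}{\left(- \frac{1}{4}\right) 6}\right) = 144 + \left(8 + \left(\frac{1}{- \frac{3}{2}}\right)^{2} + \frac{6}{- \frac{3}{2}}\right) = 144 + \left(8 + \left(- \frac{2}{3}\right)^{2} + 6 \left(- \frac{2}{3}\right)\right) = 144 + \left(8 + \frac{4}{9} - 4\right) = 144 + \frac{40}{9} = \frac{1336}{9}$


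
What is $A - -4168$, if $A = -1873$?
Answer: $2295$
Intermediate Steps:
$A - -4168 = -1873 - -4168 = -1873 + 4168 = 2295$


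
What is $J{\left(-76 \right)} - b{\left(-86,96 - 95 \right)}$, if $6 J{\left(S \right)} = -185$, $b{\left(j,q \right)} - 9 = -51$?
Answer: $\frac{67}{6} \approx 11.167$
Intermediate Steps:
$b{\left(j,q \right)} = -42$ ($b{\left(j,q \right)} = 9 - 51 = -42$)
$J{\left(S \right)} = - \frac{185}{6}$ ($J{\left(S \right)} = \frac{1}{6} \left(-185\right) = - \frac{185}{6}$)
$J{\left(-76 \right)} - b{\left(-86,96 - 95 \right)} = - \frac{185}{6} - -42 = - \frac{185}{6} + 42 = \frac{67}{6}$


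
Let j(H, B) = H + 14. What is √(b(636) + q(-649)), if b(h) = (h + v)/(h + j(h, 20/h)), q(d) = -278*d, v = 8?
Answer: 2*√18648875631/643 ≈ 424.76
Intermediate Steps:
j(H, B) = 14 + H
b(h) = (8 + h)/(14 + 2*h) (b(h) = (h + 8)/(h + (14 + h)) = (8 + h)/(14 + 2*h))
√(b(636) + q(-649)) = √((8 + 636)/(2*(7 + 636)) - 278*(-649)) = √((½)*644/643 + 180422) = √((½)*(1/643)*644 + 180422) = √(322/643 + 180422) = √(116011668/643) = 2*√18648875631/643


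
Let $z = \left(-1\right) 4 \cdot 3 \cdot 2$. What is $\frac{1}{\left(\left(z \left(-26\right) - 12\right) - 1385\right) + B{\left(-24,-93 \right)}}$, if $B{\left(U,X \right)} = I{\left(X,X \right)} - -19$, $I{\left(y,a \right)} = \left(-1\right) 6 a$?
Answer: $- \frac{1}{196} \approx -0.005102$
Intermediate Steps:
$z = -24$ ($z = \left(-4\right) 3 \cdot 2 = \left(-12\right) 2 = -24$)
$I{\left(y,a \right)} = - 6 a$
$B{\left(U,X \right)} = 19 - 6 X$ ($B{\left(U,X \right)} = - 6 X - -19 = - 6 X + 19 = 19 - 6 X$)
$\frac{1}{\left(\left(z \left(-26\right) - 12\right) - 1385\right) + B{\left(-24,-93 \right)}} = \frac{1}{\left(\left(\left(-24\right) \left(-26\right) - 12\right) - 1385\right) + \left(19 - -558\right)} = \frac{1}{\left(\left(624 - 12\right) - 1385\right) + \left(19 + 558\right)} = \frac{1}{\left(612 - 1385\right) + 577} = \frac{1}{-773 + 577} = \frac{1}{-196} = - \frac{1}{196}$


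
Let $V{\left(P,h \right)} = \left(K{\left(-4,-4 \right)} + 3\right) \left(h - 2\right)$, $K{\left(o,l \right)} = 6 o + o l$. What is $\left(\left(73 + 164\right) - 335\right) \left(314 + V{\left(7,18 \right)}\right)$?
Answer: $-22932$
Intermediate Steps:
$K{\left(o,l \right)} = 6 o + l o$
$V{\left(P,h \right)} = 10 - 5 h$ ($V{\left(P,h \right)} = \left(- 4 \left(6 - 4\right) + 3\right) \left(h - 2\right) = \left(\left(-4\right) 2 + 3\right) \left(-2 + h\right) = \left(-8 + 3\right) \left(-2 + h\right) = - 5 \left(-2 + h\right) = 10 - 5 h$)
$\left(\left(73 + 164\right) - 335\right) \left(314 + V{\left(7,18 \right)}\right) = \left(\left(73 + 164\right) - 335\right) \left(314 + \left(10 - 90\right)\right) = \left(237 - 335\right) \left(314 + \left(10 - 90\right)\right) = - 98 \left(314 - 80\right) = \left(-98\right) 234 = -22932$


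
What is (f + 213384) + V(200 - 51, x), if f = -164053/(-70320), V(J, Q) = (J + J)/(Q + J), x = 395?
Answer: 63772803179/298860 ≈ 2.1339e+5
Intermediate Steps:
V(J, Q) = 2*J/(J + Q) (V(J, Q) = (2*J)/(J + Q) = 2*J/(J + Q))
f = 164053/70320 (f = -164053*(-1/70320) = 164053/70320 ≈ 2.3330)
(f + 213384) + V(200 - 51, x) = (164053/70320 + 213384) + 2*(200 - 51)/((200 - 51) + 395) = 15005326933/70320 + 2*149/(149 + 395) = 15005326933/70320 + 2*149/544 = 15005326933/70320 + 2*149*(1/544) = 15005326933/70320 + 149/272 = 63772803179/298860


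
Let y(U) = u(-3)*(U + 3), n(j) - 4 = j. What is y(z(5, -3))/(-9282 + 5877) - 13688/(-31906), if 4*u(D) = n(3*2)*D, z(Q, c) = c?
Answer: 6844/15953 ≈ 0.42901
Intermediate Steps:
n(j) = 4 + j
u(D) = 5*D/2 (u(D) = ((4 + 3*2)*D)/4 = ((4 + 6)*D)/4 = (10*D)/4 = 5*D/2)
y(U) = -45/2 - 15*U/2 (y(U) = ((5/2)*(-3))*(U + 3) = -15*(3 + U)/2 = -45/2 - 15*U/2)
y(z(5, -3))/(-9282 + 5877) - 13688/(-31906) = (-45/2 - 15/2*(-3))/(-9282 + 5877) - 13688/(-31906) = (-45/2 + 45/2)/(-3405) - 13688*(-1/31906) = 0*(-1/3405) + 6844/15953 = 0 + 6844/15953 = 6844/15953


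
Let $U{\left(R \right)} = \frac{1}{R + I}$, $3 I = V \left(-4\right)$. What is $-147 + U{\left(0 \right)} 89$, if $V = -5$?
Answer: $- \frac{2673}{20} \approx -133.65$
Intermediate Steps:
$I = \frac{20}{3}$ ($I = \frac{\left(-5\right) \left(-4\right)}{3} = \frac{1}{3} \cdot 20 = \frac{20}{3} \approx 6.6667$)
$U{\left(R \right)} = \frac{1}{\frac{20}{3} + R}$ ($U{\left(R \right)} = \frac{1}{R + \frac{20}{3}} = \frac{1}{\frac{20}{3} + R}$)
$-147 + U{\left(0 \right)} 89 = -147 + \frac{3}{20 + 3 \cdot 0} \cdot 89 = -147 + \frac{3}{20 + 0} \cdot 89 = -147 + \frac{3}{20} \cdot 89 = -147 + \frac{267}{20} = - \frac{2673}{20}$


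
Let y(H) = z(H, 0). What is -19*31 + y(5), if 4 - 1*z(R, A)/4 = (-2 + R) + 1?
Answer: -589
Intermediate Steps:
z(R, A) = 20 - 4*R (z(R, A) = 16 - 4*((-2 + R) + 1) = 16 - 4*(-1 + R) = 16 + (4 - 4*R) = 20 - 4*R)
y(H) = 20 - 4*H
-19*31 + y(5) = -19*31 + (20 - 4*5) = -589 + (20 - 20) = -589 + 0 = -589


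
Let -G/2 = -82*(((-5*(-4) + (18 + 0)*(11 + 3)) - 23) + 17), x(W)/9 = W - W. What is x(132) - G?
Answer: -43624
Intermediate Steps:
x(W) = 0 (x(W) = 9*(W - W) = 9*0 = 0)
G = 43624 (G = -(-164)*(((-5*(-4) + (18 + 0)*(11 + 3)) - 23) + 17) = -(-164)*(((20 + 18*14) - 23) + 17) = -(-164)*(((20 + 252) - 23) + 17) = -(-164)*((272 - 23) + 17) = -(-164)*(249 + 17) = -(-164)*266 = -2*(-21812) = 43624)
x(132) - G = 0 - 1*43624 = 0 - 43624 = -43624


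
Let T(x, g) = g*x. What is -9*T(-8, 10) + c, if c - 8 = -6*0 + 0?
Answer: 728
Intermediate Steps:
c = 8 (c = 8 + (-6*0 + 0) = 8 + (0 + 0) = 8 + 0 = 8)
-9*T(-8, 10) + c = -90*(-8) + 8 = -9*(-80) + 8 = 720 + 8 = 728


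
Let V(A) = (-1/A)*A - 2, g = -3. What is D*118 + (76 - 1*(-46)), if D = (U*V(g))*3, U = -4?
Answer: 4370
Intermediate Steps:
V(A) = -3 (V(A) = -1 - 2 = -3)
D = 36 (D = -4*(-3)*3 = 12*3 = 36)
D*118 + (76 - 1*(-46)) = 36*118 + (76 - 1*(-46)) = 4248 + (76 + 46) = 4248 + 122 = 4370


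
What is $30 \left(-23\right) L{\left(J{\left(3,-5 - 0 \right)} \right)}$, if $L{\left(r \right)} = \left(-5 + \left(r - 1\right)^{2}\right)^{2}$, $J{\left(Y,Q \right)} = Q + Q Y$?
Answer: $-131166240$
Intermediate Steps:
$L{\left(r \right)} = \left(-5 + \left(-1 + r\right)^{2}\right)^{2}$
$30 \left(-23\right) L{\left(J{\left(3,-5 - 0 \right)} \right)} = 30 \left(-23\right) \left(-5 + \left(-1 + \left(-5 - 0\right) \left(1 + 3\right)\right)^{2}\right)^{2} = - 690 \left(-5 + \left(-1 + \left(-5 + 0\right) 4\right)^{2}\right)^{2} = - 690 \left(-5 + \left(-1 - 20\right)^{2}\right)^{2} = - 690 \left(-5 + \left(-21\right)^{2}\right)^{2} = - 690 \left(-5 + 441\right)^{2} = - 690 \cdot 436^{2} = \left(-690\right) 190096 = -131166240$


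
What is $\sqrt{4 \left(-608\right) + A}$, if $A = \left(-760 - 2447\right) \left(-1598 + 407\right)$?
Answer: $\sqrt{3817105} \approx 1953.7$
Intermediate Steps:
$A = 3819537$ ($A = \left(-3207\right) \left(-1191\right) = 3819537$)
$\sqrt{4 \left(-608\right) + A} = \sqrt{4 \left(-608\right) + 3819537} = \sqrt{-2432 + 3819537} = \sqrt{3817105}$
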